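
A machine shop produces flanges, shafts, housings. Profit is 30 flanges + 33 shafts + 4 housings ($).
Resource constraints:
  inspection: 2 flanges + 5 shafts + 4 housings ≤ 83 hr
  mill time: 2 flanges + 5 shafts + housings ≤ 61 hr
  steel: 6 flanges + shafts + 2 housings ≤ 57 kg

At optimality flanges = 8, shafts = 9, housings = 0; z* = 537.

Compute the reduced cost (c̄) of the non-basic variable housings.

At the optimum: inspection uses 61 of 83 (slack = 22); mill time uses 61 of 61 (binding); steel uses 57 of 57 (binding).
Since inspection is not tight, its dual is 0.
Dual feasibility on the basic columns requires 2·y_mill time + 6·y_steel = 30, 5·y_mill time + 1·y_steel = 33.
This yields shadow prices y_mill time = 6, y_steel = 3.
Reduced cost of housings: c₃ − yᵀa₃ = 4 − (6·1 + 3·2) = 4 − 12 = -8.

-8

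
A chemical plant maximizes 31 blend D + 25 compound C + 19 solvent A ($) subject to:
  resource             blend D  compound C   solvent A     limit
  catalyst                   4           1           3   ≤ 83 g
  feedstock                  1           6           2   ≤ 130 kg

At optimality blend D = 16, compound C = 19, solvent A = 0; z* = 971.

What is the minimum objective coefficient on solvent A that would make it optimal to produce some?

Check each constraint at x*: catalyst 83/83 (tight); feedstock 130/130 (tight).
Dual feasibility on the basic columns requires 4·y_catalyst + 1·y_feedstock = 31, 1·y_catalyst + 6·y_feedstock = 25.
This yields shadow prices y_catalyst = 7, y_feedstock = 3.
solvent A enters the basis when its profit ≥ yᵀa₃ = 7·3 + 3·2 = 27.

27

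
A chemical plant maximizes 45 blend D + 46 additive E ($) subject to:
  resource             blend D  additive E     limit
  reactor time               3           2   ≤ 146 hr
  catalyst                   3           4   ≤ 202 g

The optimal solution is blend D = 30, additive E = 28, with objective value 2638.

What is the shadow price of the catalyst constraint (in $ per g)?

8

Both reactor time and catalyst are binding at x*.
The binding rows give the dual system: 3·y_reactor time + 3·y_catalyst = 45 and 2·y_reactor time + 4·y_catalyst = 46.
→ y_reactor time = 7 and y_catalyst = 8.
Shadow price of catalyst = 8.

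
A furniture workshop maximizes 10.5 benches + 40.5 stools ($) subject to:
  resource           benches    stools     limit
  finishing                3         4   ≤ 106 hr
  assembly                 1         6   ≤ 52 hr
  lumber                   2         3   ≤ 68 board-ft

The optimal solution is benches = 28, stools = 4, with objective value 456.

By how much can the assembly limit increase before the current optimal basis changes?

Binding constraints: assembly, lumber. The basis is B = [[1,6],[2,3]] with det -9.
Per unit increase in assembly, x* moves by d = (-0.3333, 0.2222).
The basis stays optimal until benches reaches 0; allowable increase = 84 hr.

84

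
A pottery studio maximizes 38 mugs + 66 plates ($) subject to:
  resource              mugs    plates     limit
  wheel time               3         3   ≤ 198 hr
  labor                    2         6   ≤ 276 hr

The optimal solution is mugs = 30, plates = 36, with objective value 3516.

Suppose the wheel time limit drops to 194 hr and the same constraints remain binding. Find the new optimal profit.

3484

Both wheel time and labor are binding at x*.
The binding rows give the dual system: 3·y_wheel time + 2·y_labor = 38 and 3·y_wheel time + 6·y_labor = 66.
→ y_wheel time = 8 and y_labor = 7.
Δz = y_wheel time·Δb = 8 × (-4) = -32, so new z* = 3516 − 32 = 3484.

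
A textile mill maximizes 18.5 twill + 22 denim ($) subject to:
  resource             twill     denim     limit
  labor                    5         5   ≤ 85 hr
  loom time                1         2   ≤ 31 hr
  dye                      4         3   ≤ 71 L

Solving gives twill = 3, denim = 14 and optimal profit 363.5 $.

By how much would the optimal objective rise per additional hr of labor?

Check each constraint at x*: labor 85/85 (tight); loom time 31/31 (tight); dye 54/71 (slack 17).
Slack constraints have shadow price 0 (complementary slackness).
Dual feasibility on the basic columns requires 5·y_labor + 1·y_loom time = 18.5, 5·y_labor + 2·y_loom time = 22.
This yields shadow prices y_labor = 3, y_loom time = 3.5.
Shadow price of labor = 3.

3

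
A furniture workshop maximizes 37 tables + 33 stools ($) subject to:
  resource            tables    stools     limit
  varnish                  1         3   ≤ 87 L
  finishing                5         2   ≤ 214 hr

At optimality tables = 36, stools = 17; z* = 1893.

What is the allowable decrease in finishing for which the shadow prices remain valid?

Binding constraints: varnish, finishing. The basis is B = [[1,3],[5,2]] with det -13.
Per unit decrease in finishing, x* moves by d = (-0.2308, 0.0769).
The basis stays optimal until tables reaches 0; allowable decrease = 156 hr.

156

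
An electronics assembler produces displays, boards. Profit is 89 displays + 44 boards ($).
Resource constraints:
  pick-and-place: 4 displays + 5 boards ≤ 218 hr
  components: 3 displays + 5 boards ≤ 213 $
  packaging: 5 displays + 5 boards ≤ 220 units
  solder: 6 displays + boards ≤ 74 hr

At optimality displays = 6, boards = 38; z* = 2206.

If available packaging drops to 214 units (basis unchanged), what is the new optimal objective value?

Check each constraint at x*: pick-and-place 214/218 (slack 4); components 208/213 (slack 5); packaging 220/220 (tight); solder 74/74 (tight).
By complementary slackness, y = 0 for the non-binding constraints.
Dual feasibility on the basic columns requires 5·y_packaging + 6·y_solder = 89, 5·y_packaging + 1·y_solder = 44.
→ y_packaging = 7 and y_solder = 9.
Δz = y_packaging·Δb = 7 × (-6) = -42, so new z* = 2206 − 42 = 2164.

2164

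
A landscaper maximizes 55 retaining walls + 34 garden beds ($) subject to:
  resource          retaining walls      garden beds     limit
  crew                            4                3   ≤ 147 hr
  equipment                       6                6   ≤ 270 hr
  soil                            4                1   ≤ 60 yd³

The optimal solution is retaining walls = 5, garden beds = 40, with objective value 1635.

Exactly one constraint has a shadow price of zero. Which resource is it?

crew

crew: 140/147 (slack 7)
equipment: 270/270 (binding)
soil: 60/60 (binding)
By complementary slackness, a constraint with positive slack has shadow price 0 → crew.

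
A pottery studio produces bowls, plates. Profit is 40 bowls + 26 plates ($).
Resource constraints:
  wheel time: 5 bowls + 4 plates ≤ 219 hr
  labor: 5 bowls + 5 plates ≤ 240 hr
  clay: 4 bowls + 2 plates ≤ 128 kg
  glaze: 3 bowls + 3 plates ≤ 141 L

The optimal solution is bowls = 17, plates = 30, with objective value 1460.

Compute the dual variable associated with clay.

Binding: clay and glaze. Non-binding: wheel time (14 unused), labor (5 unused).
By complementary slackness, y = 0 for the non-binding constraints.
Dual feasibility on the basic columns requires 4·y_clay + 3·y_glaze = 40, 2·y_clay + 3·y_glaze = 26.
→ y_clay = 7 and y_glaze = 4.
Shadow price of clay = 7.

7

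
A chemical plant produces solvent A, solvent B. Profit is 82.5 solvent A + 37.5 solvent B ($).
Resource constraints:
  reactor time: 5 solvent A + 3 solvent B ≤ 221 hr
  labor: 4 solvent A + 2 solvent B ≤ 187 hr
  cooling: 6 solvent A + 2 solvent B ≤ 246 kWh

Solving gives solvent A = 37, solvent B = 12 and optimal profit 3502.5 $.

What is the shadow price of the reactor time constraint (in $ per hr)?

7.5

Binding: reactor time and cooling. Non-binding: labor (15 unused).
Since labor is not tight, its dual is 0.
The binding rows give the dual system: 5·y_reactor time + 6·y_cooling = 82.5 and 3·y_reactor time + 2·y_cooling = 37.5.
→ y_reactor time = 7.5 and y_cooling = 7.5.
Shadow price of reactor time = 7.5.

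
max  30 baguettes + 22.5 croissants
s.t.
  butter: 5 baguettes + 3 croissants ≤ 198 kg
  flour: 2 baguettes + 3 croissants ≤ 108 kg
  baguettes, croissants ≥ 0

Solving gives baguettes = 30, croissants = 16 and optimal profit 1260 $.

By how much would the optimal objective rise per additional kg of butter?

5

Both butter and flour are binding at x*.
Dual feasibility on the basic columns requires 5·y_butter + 2·y_flour = 30, 3·y_butter + 3·y_flour = 22.5.
→ y_butter = 5 and y_flour = 2.5.
Shadow price of butter = 5.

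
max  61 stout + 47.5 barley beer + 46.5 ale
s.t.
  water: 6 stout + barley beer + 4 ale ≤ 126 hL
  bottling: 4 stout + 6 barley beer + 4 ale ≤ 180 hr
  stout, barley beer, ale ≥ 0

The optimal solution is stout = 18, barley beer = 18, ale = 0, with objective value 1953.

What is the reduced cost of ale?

-3.5

Check each constraint at x*: water 126/126 (tight); bottling 180/180 (tight).
From A_Bᵀ y = c: 6·y_water + 4·y_bottling = 61; 1·y_water + 6·y_bottling = 47.5.
Solving: y_water = 5.5, y_bottling = 7.
Reduced cost of ale: c₃ − yᵀa₃ = 46.5 − (5.5·4 + 7·4) = 46.5 − 50 = -3.5.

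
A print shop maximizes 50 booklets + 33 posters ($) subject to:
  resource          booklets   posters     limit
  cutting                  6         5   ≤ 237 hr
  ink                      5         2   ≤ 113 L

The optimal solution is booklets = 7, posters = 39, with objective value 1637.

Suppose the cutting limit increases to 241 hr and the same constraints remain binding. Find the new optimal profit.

Both cutting and ink are binding at x*.
The binding rows give the dual system: 6·y_cutting + 5·y_ink = 50 and 5·y_cutting + 2·y_ink = 33.
This yields shadow prices y_cutting = 5, y_ink = 4.
Δz = y_cutting·Δb = 5 × (4) = 20, so new z* = 1637 + 20 = 1657.

1657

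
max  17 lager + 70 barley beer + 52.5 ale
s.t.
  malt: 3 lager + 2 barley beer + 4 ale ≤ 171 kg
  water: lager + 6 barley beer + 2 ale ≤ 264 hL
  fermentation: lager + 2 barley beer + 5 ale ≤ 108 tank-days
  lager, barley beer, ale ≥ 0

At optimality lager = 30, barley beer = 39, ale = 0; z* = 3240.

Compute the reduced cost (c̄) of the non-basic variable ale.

At the optimum: malt uses 168 of 171 (slack = 3); water uses 264 of 264 (binding); fermentation uses 108 of 108 (binding).
Slack constraints have shadow price 0 (complementary slackness).
From A_Bᵀ y = c: 1·y_water + 1·y_fermentation = 17; 6·y_water + 2·y_fermentation = 70.
This yields shadow prices y_water = 9, y_fermentation = 8.
Reduced cost of ale: c₃ − yᵀa₃ = 52.5 − (9·2 + 8·5) = 52.5 − 58 = -5.5.

-5.5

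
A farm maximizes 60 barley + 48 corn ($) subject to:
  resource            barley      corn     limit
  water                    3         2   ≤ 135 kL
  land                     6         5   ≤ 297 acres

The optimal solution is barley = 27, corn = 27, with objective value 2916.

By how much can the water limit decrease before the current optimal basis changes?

Binding constraints: water, land. The basis is B = [[3,2],[6,5]] with det 3.
Per unit decrease in water, x* moves by d = (-1.6667, 2).
The basis stays optimal until barley reaches 0; allowable decrease = 16.2 kL.

16.2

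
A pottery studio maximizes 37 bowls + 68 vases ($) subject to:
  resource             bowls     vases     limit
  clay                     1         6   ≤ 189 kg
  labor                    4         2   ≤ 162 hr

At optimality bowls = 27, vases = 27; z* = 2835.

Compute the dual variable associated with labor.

Check each constraint at x*: clay 189/189 (tight); labor 162/162 (tight).
From A_Bᵀ y = c: 1·y_clay + 4·y_labor = 37; 6·y_clay + 2·y_labor = 68.
This yields shadow prices y_clay = 9, y_labor = 7.
Shadow price of labor = 7.

7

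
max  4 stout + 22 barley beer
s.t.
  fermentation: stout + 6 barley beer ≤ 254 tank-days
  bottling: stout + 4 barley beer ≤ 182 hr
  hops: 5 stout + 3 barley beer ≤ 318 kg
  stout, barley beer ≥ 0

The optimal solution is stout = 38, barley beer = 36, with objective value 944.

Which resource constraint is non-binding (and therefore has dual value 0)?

fermentation: 254/254 (binding)
bottling: 182/182 (binding)
hops: 298/318 (slack 20)
By complementary slackness, a constraint with positive slack has shadow price 0 → hops.

hops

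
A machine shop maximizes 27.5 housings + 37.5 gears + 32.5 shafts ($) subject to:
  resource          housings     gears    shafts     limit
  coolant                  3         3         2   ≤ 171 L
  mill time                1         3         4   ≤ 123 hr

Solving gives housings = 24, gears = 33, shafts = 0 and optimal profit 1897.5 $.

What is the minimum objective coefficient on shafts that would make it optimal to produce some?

At the optimum: coolant uses 171 of 171 (binding); mill time uses 123 of 123 (binding).
From A_Bᵀ y = c: 3·y_coolant + 1·y_mill time = 27.5; 3·y_coolant + 3·y_mill time = 37.5.
This yields shadow prices y_coolant = 7.5, y_mill time = 5.
shafts enters the basis when its profit ≥ yᵀa₃ = 7.5·2 + 5·4 = 35.

35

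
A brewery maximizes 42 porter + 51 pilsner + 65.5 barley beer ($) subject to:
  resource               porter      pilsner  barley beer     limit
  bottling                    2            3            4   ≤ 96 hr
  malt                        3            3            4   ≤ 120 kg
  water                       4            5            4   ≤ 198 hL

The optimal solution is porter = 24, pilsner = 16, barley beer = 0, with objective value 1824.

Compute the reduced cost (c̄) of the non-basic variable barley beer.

At the optimum: bottling uses 96 of 96 (binding); malt uses 120 of 120 (binding); water uses 176 of 198 (slack = 22).
Slack constraints have shadow price 0 (complementary slackness).
From A_Bᵀ y = c: 2·y_bottling + 3·y_malt = 42; 3·y_bottling + 3·y_malt = 51.
This yields shadow prices y_bottling = 9, y_malt = 8.
Reduced cost of barley beer: c₃ − yᵀa₃ = 65.5 − (9·4 + 8·4) = 65.5 − 68 = -2.5.

-2.5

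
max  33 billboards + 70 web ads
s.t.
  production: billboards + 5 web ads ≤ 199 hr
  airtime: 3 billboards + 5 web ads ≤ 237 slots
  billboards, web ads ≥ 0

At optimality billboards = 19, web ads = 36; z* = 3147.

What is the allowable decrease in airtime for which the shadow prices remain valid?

Binding constraints: production, airtime. The basis is B = [[1,5],[3,5]] with det -10.
Per unit decrease in airtime, x* moves by d = (-0.5, 0.1).
The basis stays optimal until billboards reaches 0; allowable decrease = 38 slots.

38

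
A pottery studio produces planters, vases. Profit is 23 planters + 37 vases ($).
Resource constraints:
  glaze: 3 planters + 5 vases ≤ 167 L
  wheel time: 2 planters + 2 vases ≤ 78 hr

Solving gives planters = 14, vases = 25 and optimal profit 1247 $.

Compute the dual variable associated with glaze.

7

At the optimum: glaze uses 167 of 167 (binding); wheel time uses 78 of 78 (binding).
Dual feasibility on the basic columns requires 3·y_glaze + 2·y_wheel time = 23, 5·y_glaze + 2·y_wheel time = 37.
Solving: y_glaze = 7, y_wheel time = 1.
Shadow price of glaze = 7.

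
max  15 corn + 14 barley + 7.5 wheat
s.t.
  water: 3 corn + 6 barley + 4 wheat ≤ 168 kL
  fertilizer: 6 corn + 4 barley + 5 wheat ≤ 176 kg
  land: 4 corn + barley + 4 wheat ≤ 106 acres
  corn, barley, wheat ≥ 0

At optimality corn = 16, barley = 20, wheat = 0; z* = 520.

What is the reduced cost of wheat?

Binding: water and fertilizer. Non-binding: land (22 unused).
Since land is not tight, its dual is 0.
The binding rows give the dual system: 3·y_water + 6·y_fertilizer = 15 and 6·y_water + 4·y_fertilizer = 14.
This yields shadow prices y_water = 1, y_fertilizer = 2.
Reduced cost of wheat: c₃ − yᵀa₃ = 7.5 − (1·4 + 2·5) = 7.5 − 14 = -6.5.

-6.5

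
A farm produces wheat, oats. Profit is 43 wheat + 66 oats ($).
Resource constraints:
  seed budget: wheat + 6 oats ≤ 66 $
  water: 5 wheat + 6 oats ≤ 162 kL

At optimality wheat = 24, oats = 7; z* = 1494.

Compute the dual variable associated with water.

8

At the optimum: seed budget uses 66 of 66 (binding); water uses 162 of 162 (binding).
Dual feasibility on the basic columns requires 1·y_seed budget + 5·y_water = 43, 6·y_seed budget + 6·y_water = 66.
Solving: y_seed budget = 3, y_water = 8.
Shadow price of water = 8.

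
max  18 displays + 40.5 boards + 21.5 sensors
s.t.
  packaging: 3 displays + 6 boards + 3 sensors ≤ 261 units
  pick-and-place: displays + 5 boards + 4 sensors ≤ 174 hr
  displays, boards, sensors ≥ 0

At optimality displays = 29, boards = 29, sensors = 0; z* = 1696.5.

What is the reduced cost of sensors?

-1

At the optimum: packaging uses 261 of 261 (binding); pick-and-place uses 174 of 174 (binding).
The binding rows give the dual system: 3·y_packaging + 1·y_pick-and-place = 18 and 6·y_packaging + 5·y_pick-and-place = 40.5.
Solving: y_packaging = 5.5, y_pick-and-place = 1.5.
Reduced cost of sensors: c₃ − yᵀa₃ = 21.5 − (5.5·3 + 1.5·4) = 21.5 − 22.5 = -1.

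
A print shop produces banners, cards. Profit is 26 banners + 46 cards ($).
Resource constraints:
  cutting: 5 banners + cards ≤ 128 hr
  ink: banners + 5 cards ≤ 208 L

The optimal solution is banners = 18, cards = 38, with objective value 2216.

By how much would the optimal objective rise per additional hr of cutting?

Check each constraint at x*: cutting 128/128 (tight); ink 208/208 (tight).
The binding rows give the dual system: 5·y_cutting + 1·y_ink = 26 and 1·y_cutting + 5·y_ink = 46.
→ y_cutting = 3.5 and y_ink = 8.5.
Shadow price of cutting = 3.5.

3.5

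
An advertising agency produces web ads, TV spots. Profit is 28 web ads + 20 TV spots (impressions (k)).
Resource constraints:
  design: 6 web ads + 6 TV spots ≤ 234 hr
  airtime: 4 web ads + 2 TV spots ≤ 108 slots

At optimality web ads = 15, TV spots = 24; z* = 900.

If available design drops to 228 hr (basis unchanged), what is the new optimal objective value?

888

Both design and airtime are binding at x*.
From A_Bᵀ y = c: 6·y_design + 4·y_airtime = 28; 6·y_design + 2·y_airtime = 20.
Solving: y_design = 2, y_airtime = 4.
Δz = y_design·Δb = 2 × (-6) = -12, so new z* = 900 − 12 = 888.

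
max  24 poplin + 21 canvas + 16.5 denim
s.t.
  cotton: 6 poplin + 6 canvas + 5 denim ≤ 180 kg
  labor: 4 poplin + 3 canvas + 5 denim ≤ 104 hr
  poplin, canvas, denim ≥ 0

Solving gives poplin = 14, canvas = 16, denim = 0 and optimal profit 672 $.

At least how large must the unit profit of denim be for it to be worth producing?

At the optimum: cotton uses 180 of 180 (binding); labor uses 104 of 104 (binding).
From A_Bᵀ y = c: 6·y_cotton + 4·y_labor = 24; 6·y_cotton + 3·y_labor = 21.
This yields shadow prices y_cotton = 2, y_labor = 3.
denim enters the basis when its profit ≥ yᵀa₃ = 2·5 + 3·5 = 25.

25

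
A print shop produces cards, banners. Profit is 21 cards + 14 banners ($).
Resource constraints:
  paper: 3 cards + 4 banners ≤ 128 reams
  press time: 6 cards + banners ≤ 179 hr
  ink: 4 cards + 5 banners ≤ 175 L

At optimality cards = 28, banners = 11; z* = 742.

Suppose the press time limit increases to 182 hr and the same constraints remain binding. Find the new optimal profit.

748

Check each constraint at x*: paper 128/128 (tight); press time 179/179 (tight); ink 167/175 (slack 8).
Slack constraints have shadow price 0 (complementary slackness).
The binding rows give the dual system: 3·y_paper + 6·y_press time = 21 and 4·y_paper + 1·y_press time = 14.
Solving: y_paper = 3, y_press time = 2.
Δz = y_press time·Δb = 2 × (3) = 6, so new z* = 742 + 6 = 748.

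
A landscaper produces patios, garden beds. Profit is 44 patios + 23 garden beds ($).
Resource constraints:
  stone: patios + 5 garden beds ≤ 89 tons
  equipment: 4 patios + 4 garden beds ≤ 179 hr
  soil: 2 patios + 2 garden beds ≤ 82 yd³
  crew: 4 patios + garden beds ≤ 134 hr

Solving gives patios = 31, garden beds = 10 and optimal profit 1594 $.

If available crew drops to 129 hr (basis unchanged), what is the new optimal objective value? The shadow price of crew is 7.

Δb = -5, so new z* = 1594 + (7)·(-5) = 1594 − 35 = 1559.

1559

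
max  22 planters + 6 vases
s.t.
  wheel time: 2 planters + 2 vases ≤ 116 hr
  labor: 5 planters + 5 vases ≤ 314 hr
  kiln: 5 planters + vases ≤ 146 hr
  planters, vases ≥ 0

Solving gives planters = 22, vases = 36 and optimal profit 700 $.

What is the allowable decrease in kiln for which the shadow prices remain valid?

Binding constraints: wheel time, kiln. The basis is B = [[2,2],[5,1]] with det -8.
Per unit decrease in kiln, x* moves by d = (-0.25, 0.25).
The basis stays optimal until planters reaches 0; allowable decrease = 88 hr.

88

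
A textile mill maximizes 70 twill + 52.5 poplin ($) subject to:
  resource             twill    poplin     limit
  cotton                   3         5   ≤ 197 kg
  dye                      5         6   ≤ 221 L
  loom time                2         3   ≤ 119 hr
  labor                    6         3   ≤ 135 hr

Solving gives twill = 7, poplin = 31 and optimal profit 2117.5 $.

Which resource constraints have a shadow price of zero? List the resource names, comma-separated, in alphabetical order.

cotton, loom time

cotton: 176/197 (slack 21)
dye: 221/221 (binding)
loom time: 107/119 (slack 12)
labor: 135/135 (binding)
By complementary slackness, a constraint with positive slack has shadow price 0 → cotton, loom time.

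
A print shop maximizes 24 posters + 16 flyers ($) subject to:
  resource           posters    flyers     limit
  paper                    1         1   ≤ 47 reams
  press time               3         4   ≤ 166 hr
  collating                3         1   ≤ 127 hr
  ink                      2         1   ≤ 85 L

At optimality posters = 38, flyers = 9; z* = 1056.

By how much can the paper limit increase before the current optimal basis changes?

Binding constraints: paper, ink. The basis is B = [[1,1],[2,1]] with det -1.
Per unit increase in paper, x* moves by d = (-1, 2).
The basis stays optimal until press time becomes binding; allowable increase = 3.2 reams.

3.2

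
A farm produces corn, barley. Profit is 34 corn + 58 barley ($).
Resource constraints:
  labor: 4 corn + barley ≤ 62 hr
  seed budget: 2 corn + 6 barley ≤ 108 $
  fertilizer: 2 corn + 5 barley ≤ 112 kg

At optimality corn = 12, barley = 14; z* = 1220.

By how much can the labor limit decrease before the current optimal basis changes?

Binding constraints: labor, seed budget. The basis is B = [[4,1],[2,6]] with det 22.
Per unit decrease in labor, x* moves by d = (-0.2727, 0.0909).
The basis stays optimal until corn reaches 0; allowable decrease = 44 hr.

44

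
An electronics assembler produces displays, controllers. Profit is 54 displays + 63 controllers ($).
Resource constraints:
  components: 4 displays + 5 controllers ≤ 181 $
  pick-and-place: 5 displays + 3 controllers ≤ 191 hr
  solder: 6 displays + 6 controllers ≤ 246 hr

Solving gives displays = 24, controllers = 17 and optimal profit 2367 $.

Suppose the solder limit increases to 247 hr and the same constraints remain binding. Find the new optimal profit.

At the optimum: components uses 181 of 181 (binding); pick-and-place uses 171 of 191 (slack = 20); solder uses 246 of 246 (binding).
By complementary slackness, y = 0 for the non-binding constraint.
Dual feasibility on the basic columns requires 4·y_components + 6·y_solder = 54, 5·y_components + 6·y_solder = 63.
Solving: y_components = 9, y_solder = 3.
Δz = y_solder·Δb = 3 × (1) = 3, so new z* = 2367 + 3 = 2370.

2370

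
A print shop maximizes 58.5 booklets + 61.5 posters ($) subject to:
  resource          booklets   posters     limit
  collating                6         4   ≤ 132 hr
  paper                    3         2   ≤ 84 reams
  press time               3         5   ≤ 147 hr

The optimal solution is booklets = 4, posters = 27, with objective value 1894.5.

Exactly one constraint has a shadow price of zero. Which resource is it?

paper

collating: 132/132 (binding)
paper: 66/84 (slack 18)
press time: 147/147 (binding)
By complementary slackness, a constraint with positive slack has shadow price 0 → paper.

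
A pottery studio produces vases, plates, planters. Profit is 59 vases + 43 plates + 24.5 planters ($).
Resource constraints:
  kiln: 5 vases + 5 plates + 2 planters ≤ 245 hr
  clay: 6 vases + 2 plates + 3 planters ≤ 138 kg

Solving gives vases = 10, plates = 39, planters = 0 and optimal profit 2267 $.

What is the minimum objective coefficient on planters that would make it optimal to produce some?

At the optimum: kiln uses 245 of 245 (binding); clay uses 138 of 138 (binding).
From A_Bᵀ y = c: 5·y_kiln + 6·y_clay = 59; 5·y_kiln + 2·y_clay = 43.
This yields shadow prices y_kiln = 7, y_clay = 4.
planters enters the basis when its profit ≥ yᵀa₃ = 7·2 + 4·3 = 26.

26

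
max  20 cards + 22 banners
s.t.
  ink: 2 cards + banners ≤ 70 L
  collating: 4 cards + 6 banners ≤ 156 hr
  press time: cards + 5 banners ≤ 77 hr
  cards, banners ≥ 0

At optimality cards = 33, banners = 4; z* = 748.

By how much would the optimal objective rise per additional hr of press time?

0

Binding: ink and collating. Non-binding: press time (24 unused).
Slack constraints have shadow price 0 (complementary slackness).
Dual feasibility on the basic columns requires 2·y_ink + 4·y_collating = 20, 1·y_ink + 6·y_collating = 22.
→ y_ink = 4 and y_collating = 3.
Shadow price of press time = 0.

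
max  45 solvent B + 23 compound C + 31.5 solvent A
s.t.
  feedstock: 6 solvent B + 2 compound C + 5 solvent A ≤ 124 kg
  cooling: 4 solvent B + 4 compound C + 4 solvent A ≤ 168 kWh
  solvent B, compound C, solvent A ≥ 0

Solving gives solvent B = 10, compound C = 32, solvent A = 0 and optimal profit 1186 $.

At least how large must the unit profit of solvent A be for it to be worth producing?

At the optimum: feedstock uses 124 of 124 (binding); cooling uses 168 of 168 (binding).
From A_Bᵀ y = c: 6·y_feedstock + 4·y_cooling = 45; 2·y_feedstock + 4·y_cooling = 23.
→ y_feedstock = 5.5 and y_cooling = 3.
solvent A enters the basis when its profit ≥ yᵀa₃ = 5.5·5 + 3·4 = 39.5.

39.5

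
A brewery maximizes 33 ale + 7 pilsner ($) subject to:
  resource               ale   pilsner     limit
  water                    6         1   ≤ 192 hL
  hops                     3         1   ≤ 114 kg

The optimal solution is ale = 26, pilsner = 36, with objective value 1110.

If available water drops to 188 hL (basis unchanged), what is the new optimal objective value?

At the optimum: water uses 192 of 192 (binding); hops uses 114 of 114 (binding).
From A_Bᵀ y = c: 6·y_water + 3·y_hops = 33; 1·y_water + 1·y_hops = 7.
This yields shadow prices y_water = 4, y_hops = 3.
Δz = y_water·Δb = 4 × (-4) = -16, so new z* = 1110 − 16 = 1094.

1094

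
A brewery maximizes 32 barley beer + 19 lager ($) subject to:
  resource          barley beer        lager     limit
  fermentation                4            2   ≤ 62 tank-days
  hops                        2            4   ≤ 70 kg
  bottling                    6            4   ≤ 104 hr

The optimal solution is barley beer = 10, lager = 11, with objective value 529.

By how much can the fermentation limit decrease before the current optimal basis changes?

1.5

Binding constraints: fermentation, bottling. The basis is B = [[4,2],[6,4]] with det 4.
Per unit decrease in fermentation, x* moves by d = (-1, 1.5).
The basis stays optimal until hops becomes binding; allowable decrease = 1.5 tank-days.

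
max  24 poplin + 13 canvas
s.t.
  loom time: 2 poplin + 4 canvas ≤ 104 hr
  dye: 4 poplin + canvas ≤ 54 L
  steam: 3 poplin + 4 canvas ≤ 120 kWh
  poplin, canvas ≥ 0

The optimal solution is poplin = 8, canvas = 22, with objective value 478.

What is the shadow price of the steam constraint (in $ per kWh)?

0

At the optimum: loom time uses 104 of 104 (binding); dye uses 54 of 54 (binding); steam uses 112 of 120 (slack = 8).
By complementary slackness, y = 0 for the non-binding constraint.
Dual feasibility on the basic columns requires 2·y_loom time + 4·y_dye = 24, 4·y_loom time + 1·y_dye = 13.
This yields shadow prices y_loom time = 2, y_dye = 5.
Shadow price of steam = 0.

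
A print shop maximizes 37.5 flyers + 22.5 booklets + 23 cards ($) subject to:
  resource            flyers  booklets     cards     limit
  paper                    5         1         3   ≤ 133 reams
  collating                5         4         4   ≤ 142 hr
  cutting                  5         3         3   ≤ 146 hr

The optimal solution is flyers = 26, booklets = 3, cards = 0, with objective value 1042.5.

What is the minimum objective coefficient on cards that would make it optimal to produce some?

Check each constraint at x*: paper 133/133 (tight); collating 142/142 (tight); cutting 139/146 (slack 7).
Slack constraints have shadow price 0 (complementary slackness).
Dual feasibility on the basic columns requires 5·y_paper + 5·y_collating = 37.5, 1·y_paper + 4·y_collating = 22.5.
→ y_paper = 2.5 and y_collating = 5.
cards enters the basis when its profit ≥ yᵀa₃ = 2.5·3 + 5·4 = 27.5.

27.5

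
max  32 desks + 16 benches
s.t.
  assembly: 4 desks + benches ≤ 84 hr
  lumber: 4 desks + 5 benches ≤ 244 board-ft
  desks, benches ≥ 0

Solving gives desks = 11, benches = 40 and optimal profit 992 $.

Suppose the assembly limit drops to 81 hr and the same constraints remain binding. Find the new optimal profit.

974

Check each constraint at x*: assembly 84/84 (tight); lumber 244/244 (tight).
Dual feasibility on the basic columns requires 4·y_assembly + 4·y_lumber = 32, 1·y_assembly + 5·y_lumber = 16.
This yields shadow prices y_assembly = 6, y_lumber = 2.
Δz = y_assembly·Δb = 6 × (-3) = -18, so new z* = 992 − 18 = 974.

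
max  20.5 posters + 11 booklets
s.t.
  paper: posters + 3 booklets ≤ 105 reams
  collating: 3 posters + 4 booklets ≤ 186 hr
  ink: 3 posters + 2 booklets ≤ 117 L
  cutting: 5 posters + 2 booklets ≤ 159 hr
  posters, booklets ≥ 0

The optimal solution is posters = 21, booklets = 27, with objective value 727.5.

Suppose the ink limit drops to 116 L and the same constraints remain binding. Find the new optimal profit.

724

Binding: ink and cutting. Non-binding: paper (3 unused), collating (15 unused).
By complementary slackness, y = 0 for the non-binding constraints.
The binding rows give the dual system: 3·y_ink + 5·y_cutting = 20.5 and 2·y_ink + 2·y_cutting = 11.
Solving: y_ink = 3.5, y_cutting = 2.
Δz = y_ink·Δb = 3.5 × (-1) = -3.5, so new z* = 727.5 − 3.5 = 724.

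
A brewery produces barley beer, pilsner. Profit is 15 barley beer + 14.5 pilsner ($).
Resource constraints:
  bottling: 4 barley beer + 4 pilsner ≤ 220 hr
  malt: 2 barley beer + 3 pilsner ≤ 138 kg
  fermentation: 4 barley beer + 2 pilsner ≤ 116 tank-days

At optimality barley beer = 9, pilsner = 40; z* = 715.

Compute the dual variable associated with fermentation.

2

At the optimum: bottling uses 196 of 220 (slack = 24); malt uses 138 of 138 (binding); fermentation uses 116 of 116 (binding).
By complementary slackness, y = 0 for the non-binding constraint.
Dual feasibility on the basic columns requires 2·y_malt + 4·y_fermentation = 15, 3·y_malt + 2·y_fermentation = 14.5.
This yields shadow prices y_malt = 3.5, y_fermentation = 2.
Shadow price of fermentation = 2.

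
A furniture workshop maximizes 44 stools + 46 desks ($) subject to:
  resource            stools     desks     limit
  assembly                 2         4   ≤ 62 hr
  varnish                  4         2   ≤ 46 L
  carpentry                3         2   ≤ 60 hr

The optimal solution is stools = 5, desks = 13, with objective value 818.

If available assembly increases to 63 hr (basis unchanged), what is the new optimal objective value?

Check each constraint at x*: assembly 62/62 (tight); varnish 46/46 (tight); carpentry 41/60 (slack 19).
Since carpentry is not tight, its dual is 0.
From A_Bᵀ y = c: 2·y_assembly + 4·y_varnish = 44; 4·y_assembly + 2·y_varnish = 46.
This yields shadow prices y_assembly = 8, y_varnish = 7.
Δz = y_assembly·Δb = 8 × (1) = 8, so new z* = 818 + 8 = 826.

826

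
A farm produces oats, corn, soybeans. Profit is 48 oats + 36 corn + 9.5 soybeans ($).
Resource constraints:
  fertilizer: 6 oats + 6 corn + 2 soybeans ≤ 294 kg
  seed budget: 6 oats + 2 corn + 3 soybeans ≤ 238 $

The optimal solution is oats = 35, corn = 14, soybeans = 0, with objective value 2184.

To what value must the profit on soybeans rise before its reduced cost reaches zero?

19

Check each constraint at x*: fertilizer 294/294 (tight); seed budget 238/238 (tight).
The binding rows give the dual system: 6·y_fertilizer + 6·y_seed budget = 48 and 6·y_fertilizer + 2·y_seed budget = 36.
This yields shadow prices y_fertilizer = 5, y_seed budget = 3.
soybeans enters the basis when its profit ≥ yᵀa₃ = 5·2 + 3·3 = 19.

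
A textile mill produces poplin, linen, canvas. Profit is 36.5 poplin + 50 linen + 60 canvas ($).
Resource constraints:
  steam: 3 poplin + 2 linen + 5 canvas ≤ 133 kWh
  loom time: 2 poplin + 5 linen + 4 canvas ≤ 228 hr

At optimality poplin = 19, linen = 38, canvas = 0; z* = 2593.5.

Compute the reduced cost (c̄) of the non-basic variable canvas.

-5.5

Check each constraint at x*: steam 133/133 (tight); loom time 228/228 (tight).
From A_Bᵀ y = c: 3·y_steam + 2·y_loom time = 36.5; 2·y_steam + 5·y_loom time = 50.
→ y_steam = 7.5 and y_loom time = 7.
Reduced cost of canvas: c₃ − yᵀa₃ = 60 − (7.5·5 + 7·4) = 60 − 65.5 = -5.5.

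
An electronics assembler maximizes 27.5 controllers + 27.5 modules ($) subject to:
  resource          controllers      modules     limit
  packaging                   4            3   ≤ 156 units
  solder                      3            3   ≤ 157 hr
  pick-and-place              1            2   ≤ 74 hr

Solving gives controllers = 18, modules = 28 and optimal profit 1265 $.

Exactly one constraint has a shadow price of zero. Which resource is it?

solder

packaging: 156/156 (binding)
solder: 138/157 (slack 19)
pick-and-place: 74/74 (binding)
By complementary slackness, a constraint with positive slack has shadow price 0 → solder.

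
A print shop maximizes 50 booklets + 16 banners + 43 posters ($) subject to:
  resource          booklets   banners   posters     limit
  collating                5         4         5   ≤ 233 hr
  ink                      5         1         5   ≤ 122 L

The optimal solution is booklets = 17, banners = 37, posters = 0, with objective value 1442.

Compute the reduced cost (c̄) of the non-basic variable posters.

Both collating and ink are binding at x*.
From A_Bᵀ y = c: 5·y_collating + 5·y_ink = 50; 4·y_collating + 1·y_ink = 16.
→ y_collating = 2 and y_ink = 8.
Reduced cost of posters: c₃ − yᵀa₃ = 43 − (2·5 + 8·5) = 43 − 50 = -7.

-7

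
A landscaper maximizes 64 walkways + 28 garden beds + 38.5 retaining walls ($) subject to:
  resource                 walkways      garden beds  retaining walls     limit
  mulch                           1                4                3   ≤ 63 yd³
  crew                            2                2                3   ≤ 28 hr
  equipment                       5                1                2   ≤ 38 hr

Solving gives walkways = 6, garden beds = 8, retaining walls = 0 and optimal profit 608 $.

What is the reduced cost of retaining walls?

Check each constraint at x*: mulch 38/63 (slack 25); crew 28/28 (tight); equipment 38/38 (tight).
Since mulch is not tight, its dual is 0.
From A_Bᵀ y = c: 2·y_crew + 5·y_equipment = 64; 2·y_crew + 1·y_equipment = 28.
This yields shadow prices y_crew = 9.5, y_equipment = 9.
Reduced cost of retaining walls: c₃ − yᵀa₃ = 38.5 − (9.5·3 + 9·2) = 38.5 − 46.5 = -8.

-8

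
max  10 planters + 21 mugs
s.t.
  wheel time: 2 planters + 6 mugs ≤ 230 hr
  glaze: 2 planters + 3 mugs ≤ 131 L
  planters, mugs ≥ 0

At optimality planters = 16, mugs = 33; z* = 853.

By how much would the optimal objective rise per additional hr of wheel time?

At the optimum: wheel time uses 230 of 230 (binding); glaze uses 131 of 131 (binding).
Dual feasibility on the basic columns requires 2·y_wheel time + 2·y_glaze = 10, 6·y_wheel time + 3·y_glaze = 21.
Solving: y_wheel time = 2, y_glaze = 3.
Shadow price of wheel time = 2.

2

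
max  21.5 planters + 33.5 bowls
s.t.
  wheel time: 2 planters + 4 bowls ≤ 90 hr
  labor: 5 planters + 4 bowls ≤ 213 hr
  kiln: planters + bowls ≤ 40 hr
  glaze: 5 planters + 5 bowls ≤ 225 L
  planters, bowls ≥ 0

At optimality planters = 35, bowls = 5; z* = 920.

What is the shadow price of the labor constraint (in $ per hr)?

0

Check each constraint at x*: wheel time 90/90 (tight); labor 195/213 (slack 18); kiln 40/40 (tight); glaze 200/225 (slack 25).
Since labor, glaze are not tight, their duals are 0.
The binding rows give the dual system: 2·y_wheel time + 1·y_kiln = 21.5 and 4·y_wheel time + 1·y_kiln = 33.5.
Solving: y_wheel time = 6, y_kiln = 9.5.
Shadow price of labor = 0.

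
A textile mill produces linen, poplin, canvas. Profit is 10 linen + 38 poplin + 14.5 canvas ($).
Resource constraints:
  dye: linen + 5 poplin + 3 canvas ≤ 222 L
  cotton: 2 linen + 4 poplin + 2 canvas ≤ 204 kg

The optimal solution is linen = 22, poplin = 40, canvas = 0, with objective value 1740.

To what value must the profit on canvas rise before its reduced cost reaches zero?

22

Both dye and cotton are binding at x*.
Dual feasibility on the basic columns requires 1·y_dye + 2·y_cotton = 10, 5·y_dye + 4·y_cotton = 38.
Solving: y_dye = 6, y_cotton = 2.
canvas enters the basis when its profit ≥ yᵀa₃ = 6·3 + 2·2 = 22.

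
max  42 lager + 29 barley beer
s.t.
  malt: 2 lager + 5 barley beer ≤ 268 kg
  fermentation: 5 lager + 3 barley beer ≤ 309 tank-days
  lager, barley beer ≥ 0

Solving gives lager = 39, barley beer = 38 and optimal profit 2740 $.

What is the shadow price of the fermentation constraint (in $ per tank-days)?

Both malt and fermentation are binding at x*.
From A_Bᵀ y = c: 2·y_malt + 5·y_fermentation = 42; 5·y_malt + 3·y_fermentation = 29.
→ y_malt = 1 and y_fermentation = 8.
Shadow price of fermentation = 8.

8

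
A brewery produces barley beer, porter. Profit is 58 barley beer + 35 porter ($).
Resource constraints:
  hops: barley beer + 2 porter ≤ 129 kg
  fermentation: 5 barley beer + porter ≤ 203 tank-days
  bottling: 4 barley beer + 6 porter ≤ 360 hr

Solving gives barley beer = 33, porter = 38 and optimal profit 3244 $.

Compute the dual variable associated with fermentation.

Check each constraint at x*: hops 109/129 (slack 20); fermentation 203/203 (tight); bottling 360/360 (tight).
Slack constraints have shadow price 0 (complementary slackness).
Dual feasibility on the basic columns requires 5·y_fermentation + 4·y_bottling = 58, 1·y_fermentation + 6·y_bottling = 35.
This yields shadow prices y_fermentation = 8, y_bottling = 4.5.
Shadow price of fermentation = 8.

8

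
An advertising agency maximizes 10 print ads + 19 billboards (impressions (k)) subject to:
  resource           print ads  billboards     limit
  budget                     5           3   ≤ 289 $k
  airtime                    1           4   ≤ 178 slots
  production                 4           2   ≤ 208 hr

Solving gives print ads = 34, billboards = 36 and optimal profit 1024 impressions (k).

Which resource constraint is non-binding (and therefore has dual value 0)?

budget: 278/289 (slack 11)
airtime: 178/178 (binding)
production: 208/208 (binding)
By complementary slackness, a constraint with positive slack has shadow price 0 → budget.

budget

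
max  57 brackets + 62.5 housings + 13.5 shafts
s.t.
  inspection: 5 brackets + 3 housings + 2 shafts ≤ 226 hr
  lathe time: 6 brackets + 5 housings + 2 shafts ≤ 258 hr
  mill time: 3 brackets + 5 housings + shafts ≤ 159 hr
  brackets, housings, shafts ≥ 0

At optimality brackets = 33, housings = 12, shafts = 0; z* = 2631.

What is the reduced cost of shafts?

At the optimum: inspection uses 201 of 226 (slack = 25); lathe time uses 258 of 258 (binding); mill time uses 159 of 159 (binding).
Since inspection is not tight, its dual is 0.
The binding rows give the dual system: 6·y_lathe time + 3·y_mill time = 57 and 5·y_lathe time + 5·y_mill time = 62.5.
→ y_lathe time = 6.5 and y_mill time = 6.
Reduced cost of shafts: c₃ − yᵀa₃ = 13.5 − (6.5·2 + 6·1) = 13.5 − 19 = -5.5.

-5.5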